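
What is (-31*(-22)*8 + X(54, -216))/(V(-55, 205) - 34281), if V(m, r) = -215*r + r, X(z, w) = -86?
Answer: -5370/78151 ≈ -0.068713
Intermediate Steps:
V(m, r) = -214*r
(-31*(-22)*8 + X(54, -216))/(V(-55, 205) - 34281) = (-31*(-22)*8 - 86)/(-214*205 - 34281) = (682*8 - 86)/(-43870 - 34281) = (5456 - 86)/(-78151) = 5370*(-1/78151) = -5370/78151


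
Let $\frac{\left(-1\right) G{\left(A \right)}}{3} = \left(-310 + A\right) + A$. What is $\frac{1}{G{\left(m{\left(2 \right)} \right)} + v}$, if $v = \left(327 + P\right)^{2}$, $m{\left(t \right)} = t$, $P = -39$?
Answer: $\frac{1}{83862} \approx 1.1924 \cdot 10^{-5}$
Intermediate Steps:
$G{\left(A \right)} = 930 - 6 A$ ($G{\left(A \right)} = - 3 \left(\left(-310 + A\right) + A\right) = - 3 \left(-310 + 2 A\right) = 930 - 6 A$)
$v = 82944$ ($v = \left(327 - 39\right)^{2} = 288^{2} = 82944$)
$\frac{1}{G{\left(m{\left(2 \right)} \right)} + v} = \frac{1}{\left(930 - 12\right) + 82944} = \frac{1}{918 + 82944} = \frac{1}{83862}$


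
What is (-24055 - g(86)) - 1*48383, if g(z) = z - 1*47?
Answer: -72477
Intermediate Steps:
g(z) = -47 + z (g(z) = z - 47 = -47 + z)
(-24055 - g(86)) - 1*48383 = (-24055 - (-47 + 86)) - 1*48383 = (-24055 - 1*39) - 48383 = (-24055 - 39) - 48383 = -24094 - 48383 = -72477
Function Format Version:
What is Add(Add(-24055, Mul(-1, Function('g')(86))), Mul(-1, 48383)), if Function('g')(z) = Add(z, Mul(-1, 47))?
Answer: -72477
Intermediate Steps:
Function('g')(z) = Add(-47, z) (Function('g')(z) = Add(z, -47) = Add(-47, z))
Add(Add(-24055, Mul(-1, Function('g')(86))), Mul(-1, 48383)) = Add(Add(-24055, Mul(-1, Add(-47, 86))), Mul(-1, 48383)) = Add(Add(-24055, Mul(-1, 39)), -48383) = Add(Add(-24055, -39), -48383) = Add(-24094, -48383) = -72477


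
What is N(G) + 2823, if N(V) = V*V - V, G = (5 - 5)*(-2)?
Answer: 2823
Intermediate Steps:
G = 0 (G = 0*(-2) = 0)
N(V) = V**2 - V
N(G) + 2823 = 0*(-1 + 0) + 2823 = 0*(-1) + 2823 = 0 + 2823 = 2823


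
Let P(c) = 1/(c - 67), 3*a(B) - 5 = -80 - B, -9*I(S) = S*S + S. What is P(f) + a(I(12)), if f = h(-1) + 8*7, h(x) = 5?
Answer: -349/18 ≈ -19.389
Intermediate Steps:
I(S) = -S/9 - S**2/9 (I(S) = -(S*S + S)/9 = -(S**2 + S)/9 = -(S + S**2)/9 = -S/9 - S**2/9)
a(B) = -25 - B/3 (a(B) = 5/3 + (-80 - B)/3 = 5/3 + (-80/3 - B/3) = -25 - B/3)
f = 61 (f = 5 + 8*7 = 5 + 56 = 61)
P(c) = 1/(-67 + c)
P(f) + a(I(12)) = 1/(-67 + 61) + (-25 - (-1)*12*(1 + 12)/27) = 1/(-6) + (-25 - (-1)*12*13/27) = -1/6 + (-25 - 1/3*(-52/3)) = -1/6 + (-25 + 52/9) = -1/6 - 173/9 = -349/18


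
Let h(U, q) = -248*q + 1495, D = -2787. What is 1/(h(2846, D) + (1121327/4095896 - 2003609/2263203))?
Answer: 9269844114888/6420946524120127565 ≈ 1.4437e-6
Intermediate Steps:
h(U, q) = 1495 - 248*q
1/(h(2846, D) + (1121327/4095896 - 2003609/2263203)) = 1/((1495 - 248*(-2787)) + (1121327/4095896 - 2003609/2263203)) = 1/((1495 + 691176) + (1121327*(1/4095896) - 2003609*1/2263203)) = 1/(692671 + (1121327/4095896 - 2003609/2263203)) = 1/(692671 - 5668783458283/9269844114888) = 1/(6420946524120127565/9269844114888) = 9269844114888/6420946524120127565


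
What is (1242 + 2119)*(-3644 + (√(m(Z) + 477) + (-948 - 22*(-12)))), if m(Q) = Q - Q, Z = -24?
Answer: -14546408 + 10083*√53 ≈ -1.4473e+7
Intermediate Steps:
m(Q) = 0
(1242 + 2119)*(-3644 + (√(m(Z) + 477) + (-948 - 22*(-12)))) = (1242 + 2119)*(-3644 + (√(0 + 477) + (-948 - 22*(-12)))) = 3361*(-3644 + (√477 + (-948 - 1*(-264)))) = 3361*(-3644 + (3*√53 + (-948 + 264))) = 3361*(-3644 + (3*√53 - 684)) = 3361*(-3644 + (-684 + 3*√53)) = 3361*(-4328 + 3*√53) = -14546408 + 10083*√53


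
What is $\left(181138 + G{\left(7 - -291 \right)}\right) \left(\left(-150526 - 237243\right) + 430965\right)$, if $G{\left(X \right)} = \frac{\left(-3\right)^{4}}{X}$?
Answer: $\frac{1165842869590}{149} \approx 7.8244 \cdot 10^{9}$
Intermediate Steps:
$G{\left(X \right)} = \frac{81}{X}$
$\left(181138 + G{\left(7 - -291 \right)}\right) \left(\left(-150526 - 237243\right) + 430965\right) = \left(181138 + \frac{81}{7 - -291}\right) \left(\left(-150526 - 237243\right) + 430965\right) = \left(181138 + \frac{81}{7 + 291}\right) \left(-387769 + 430965\right) = \left(181138 + \frac{81}{298}\right) 43196 = \frac{53979205}{298} \cdot 43196 = \frac{1165842869590}{149}$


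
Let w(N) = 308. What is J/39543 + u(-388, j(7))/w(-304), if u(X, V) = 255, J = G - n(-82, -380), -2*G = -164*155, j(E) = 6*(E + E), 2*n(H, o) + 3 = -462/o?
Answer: 94989277/82644870 ≈ 1.1494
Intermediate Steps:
n(H, o) = -3/2 - 231/o (n(H, o) = -3/2 + (-462/o)/2 = -3/2 - 231/o)
j(E) = 12*E (j(E) = 6*(2*E) = 12*E)
G = 12710 (G = -(-82)*155 = -½*(-25420) = 12710)
J = 4830139/380 (J = 12710 - (-3/2 - 231/(-380)) = 12710 - (-3/2 - 231*(-1/380)) = 12710 - (-3/2 + 231/380) = 12710 - 1*(-339/380) = 12710 + 339/380 = 4830139/380 ≈ 12711.)
J/39543 + u(-388, j(7))/w(-304) = (4830139/380)/39543 + 255/308 = (4830139/380)*(1/39543) + 255*(1/308) = 4830139/15026340 + 255/308 = 94989277/82644870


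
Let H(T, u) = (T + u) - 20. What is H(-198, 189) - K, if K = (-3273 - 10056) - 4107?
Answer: 17407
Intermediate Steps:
H(T, u) = -20 + T + u
K = -17436 (K = -13329 - 4107 = -17436)
H(-198, 189) - K = (-20 - 198 + 189) - 1*(-17436) = -29 + 17436 = 17407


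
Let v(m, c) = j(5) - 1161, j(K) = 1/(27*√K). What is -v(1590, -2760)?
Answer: 1161 - √5/135 ≈ 1161.0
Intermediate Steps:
j(K) = 1/(27*√K)
v(m, c) = -1161 + √5/135 (v(m, c) = 1/(27*√5) - 1161 = (√5/5)/27 - 1161 = √5/135 - 1161 = -1161 + √5/135)
-v(1590, -2760) = -(-1161 + √5/135) = 1161 - √5/135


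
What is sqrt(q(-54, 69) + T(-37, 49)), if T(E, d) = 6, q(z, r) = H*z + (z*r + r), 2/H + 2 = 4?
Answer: I*sqrt(3705) ≈ 60.869*I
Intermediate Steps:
H = 1 (H = 2/(-2 + 4) = 2/2 = 2*(1/2) = 1)
q(z, r) = r + z + r*z (q(z, r) = 1*z + (z*r + r) = z + (r*z + r) = z + (r + r*z) = r + z + r*z)
sqrt(q(-54, 69) + T(-37, 49)) = sqrt((69 - 54 + 69*(-54)) + 6) = sqrt((69 - 54 - 3726) + 6) = sqrt(-3711 + 6) = sqrt(-3705) = I*sqrt(3705)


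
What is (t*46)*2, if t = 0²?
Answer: 0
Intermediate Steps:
t = 0
(t*46)*2 = (0*46)*2 = 0*2 = 0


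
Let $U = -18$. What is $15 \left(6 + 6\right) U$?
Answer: $-3240$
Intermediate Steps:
$15 \left(6 + 6\right) U = 15 \left(6 + 6\right) \left(-18\right) = 15 \cdot 12 \left(-18\right) = 180 \left(-18\right) = -3240$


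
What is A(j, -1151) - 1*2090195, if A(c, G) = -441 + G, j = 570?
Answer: -2091787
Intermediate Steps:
A(j, -1151) - 1*2090195 = (-441 - 1151) - 1*2090195 = -1592 - 2090195 = -2091787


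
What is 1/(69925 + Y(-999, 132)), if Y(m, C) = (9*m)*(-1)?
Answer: 1/78916 ≈ 1.2672e-5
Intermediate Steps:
Y(m, C) = -9*m
1/(69925 + Y(-999, 132)) = 1/(69925 - 9*(-999)) = 1/(69925 + 8991) = 1/78916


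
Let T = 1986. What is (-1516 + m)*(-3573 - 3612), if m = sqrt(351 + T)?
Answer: 10892460 - 7185*sqrt(2337) ≈ 1.0545e+7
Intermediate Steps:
m = sqrt(2337) (m = sqrt(351 + 1986) = sqrt(2337) ≈ 48.343)
(-1516 + m)*(-3573 - 3612) = (-1516 + sqrt(2337))*(-3573 - 3612) = (-1516 + sqrt(2337))*(-7185) = 10892460 - 7185*sqrt(2337)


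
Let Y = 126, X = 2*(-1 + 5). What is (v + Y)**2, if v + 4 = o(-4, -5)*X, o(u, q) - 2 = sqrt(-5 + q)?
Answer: 18404 + 2208*I*sqrt(10) ≈ 18404.0 + 6982.3*I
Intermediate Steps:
o(u, q) = 2 + sqrt(-5 + q)
X = 8 (X = 2*4 = 8)
v = 12 + 8*I*sqrt(10) (v = -4 + (2 + sqrt(-5 - 5))*8 = -4 + (2 + sqrt(-10))*8 = -4 + (2 + I*sqrt(10))*8 = -4 + (16 + 8*I*sqrt(10)) = 12 + 8*I*sqrt(10) ≈ 12.0 + 25.298*I)
(v + Y)**2 = ((12 + 8*I*sqrt(10)) + 126)**2 = (138 + 8*I*sqrt(10))**2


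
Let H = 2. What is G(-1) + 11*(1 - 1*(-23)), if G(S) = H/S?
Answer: 262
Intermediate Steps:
G(S) = 2/S
G(-1) + 11*(1 - 1*(-23)) = 2/(-1) + 11*(1 - 1*(-23)) = 2*(-1) + 11*(1 + 23) = -2 + 11*24 = -2 + 264 = 262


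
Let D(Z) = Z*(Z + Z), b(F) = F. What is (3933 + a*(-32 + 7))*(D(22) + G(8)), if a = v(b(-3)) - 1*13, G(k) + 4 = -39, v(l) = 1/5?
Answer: 3934025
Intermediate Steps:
v(l) = ⅕
G(k) = -43 (G(k) = -4 - 39 = -43)
a = -64/5 (a = ⅕ - 1*13 = ⅕ - 13 = -64/5 ≈ -12.800)
D(Z) = 2*Z² (D(Z) = Z*(2*Z) = 2*Z²)
(3933 + a*(-32 + 7))*(D(22) + G(8)) = (3933 - 64*(-32 + 7)/5)*(2*22² - 43) = (3933 - 64/5*(-25))*(2*484 - 43) = (3933 + 320)*(968 - 43) = 4253*925 = 3934025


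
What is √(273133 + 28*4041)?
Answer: √386281 ≈ 621.51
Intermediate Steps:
√(273133 + 28*4041) = √(273133 + 113148) = √386281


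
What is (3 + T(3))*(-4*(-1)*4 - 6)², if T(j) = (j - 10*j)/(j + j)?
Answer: -150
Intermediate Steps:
T(j) = -9/2 (T(j) = (-9*j)/((2*j)) = (-9*j)*(1/(2*j)) = -9/2)
(3 + T(3))*(-4*(-1)*4 - 6)² = (3 - 9/2)*(-4*(-1)*4 - 6)² = -3*(4*4 - 6)²/2 = -3*(16 - 6)²/2 = -3/2*10² = -3/2*100 = -150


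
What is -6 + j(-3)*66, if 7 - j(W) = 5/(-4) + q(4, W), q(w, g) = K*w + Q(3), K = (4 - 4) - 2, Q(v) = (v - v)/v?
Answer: 2133/2 ≈ 1066.5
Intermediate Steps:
Q(v) = 0 (Q(v) = 0/v = 0)
K = -2 (K = 0 - 2 = -2)
q(w, g) = -2*w (q(w, g) = -2*w + 0 = -2*w)
j(W) = 65/4 (j(W) = 7 - (5/(-4) - 2*4) = 7 - (5*(-¼) - 8) = 7 - (-5/4 - 8) = 7 - 1*(-37/4) = 7 + 37/4 = 65/4)
-6 + j(-3)*66 = -6 + (65/4)*66 = -6 + 2145/2 = 2133/2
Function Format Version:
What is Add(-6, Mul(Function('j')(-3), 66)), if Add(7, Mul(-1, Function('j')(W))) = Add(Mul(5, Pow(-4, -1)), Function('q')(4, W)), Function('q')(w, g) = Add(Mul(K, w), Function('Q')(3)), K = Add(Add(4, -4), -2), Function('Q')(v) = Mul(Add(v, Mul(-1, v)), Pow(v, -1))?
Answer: Rational(2133, 2) ≈ 1066.5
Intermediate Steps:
Function('Q')(v) = 0 (Function('Q')(v) = Mul(0, Pow(v, -1)) = 0)
K = -2 (K = Add(0, -2) = -2)
Function('q')(w, g) = Mul(-2, w) (Function('q')(w, g) = Add(Mul(-2, w), 0) = Mul(-2, w))
Function('j')(W) = Rational(65, 4) (Function('j')(W) = Add(7, Mul(-1, Add(Mul(5, Pow(-4, -1)), Mul(-2, 4)))) = Add(7, Mul(-1, Add(Mul(5, Rational(-1, 4)), -8))) = Add(7, Mul(-1, Add(Rational(-5, 4), -8))) = Add(7, Mul(-1, Rational(-37, 4))) = Add(7, Rational(37, 4)) = Rational(65, 4))
Add(-6, Mul(Function('j')(-3), 66)) = Add(-6, Mul(Rational(65, 4), 66)) = Add(-6, Rational(2145, 2)) = Rational(2133, 2)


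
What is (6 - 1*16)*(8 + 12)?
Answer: -200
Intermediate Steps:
(6 - 1*16)*(8 + 12) = (6 - 16)*20 = -10*20 = -200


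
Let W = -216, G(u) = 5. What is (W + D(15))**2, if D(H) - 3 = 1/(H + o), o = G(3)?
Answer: 18139081/400 ≈ 45348.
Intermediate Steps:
o = 5
D(H) = 3 + 1/(5 + H) (D(H) = 3 + 1/(H + 5) = 3 + 1/(5 + H))
(W + D(15))**2 = (-216 + (16 + 3*15)/(5 + 15))**2 = (-216 + (16 + 45)/20)**2 = (-216 + (1/20)*61)**2 = (-216 + 61/20)**2 = (-4259/20)**2 = 18139081/400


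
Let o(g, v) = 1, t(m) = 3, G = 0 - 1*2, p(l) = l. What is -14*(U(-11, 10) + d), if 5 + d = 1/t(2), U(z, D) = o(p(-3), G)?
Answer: 154/3 ≈ 51.333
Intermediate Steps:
G = -2 (G = 0 - 2 = -2)
U(z, D) = 1
d = -14/3 (d = -5 + 1/3 = -5 + ⅓ = -14/3 ≈ -4.6667)
-14*(U(-11, 10) + d) = -14*(1 - 14/3) = -14*(-11/3) = 154/3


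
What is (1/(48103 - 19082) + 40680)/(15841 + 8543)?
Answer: 1180574281/707648064 ≈ 1.6683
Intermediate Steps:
(1/(48103 - 19082) + 40680)/(15841 + 8543) = (1/29021 + 40680)/24384 = (1/29021 + 40680)*(1/24384) = (1180574281/29021)*(1/24384) = 1180574281/707648064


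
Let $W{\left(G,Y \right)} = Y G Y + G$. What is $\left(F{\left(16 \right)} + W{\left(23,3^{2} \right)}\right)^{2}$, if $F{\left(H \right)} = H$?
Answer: $3617604$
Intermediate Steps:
$W{\left(G,Y \right)} = G + G Y^{2}$ ($W{\left(G,Y \right)} = G Y Y + G = G Y^{2} + G = G + G Y^{2}$)
$\left(F{\left(16 \right)} + W{\left(23,3^{2} \right)}\right)^{2} = \left(16 + 23 \left(1 + \left(3^{2}\right)^{2}\right)\right)^{2} = \left(16 + 23 \left(1 + 9^{2}\right)\right)^{2} = \left(16 + 23 \left(1 + 81\right)\right)^{2} = \left(16 + 23 \cdot 82\right)^{2} = \left(16 + 1886\right)^{2} = 1902^{2} = 3617604$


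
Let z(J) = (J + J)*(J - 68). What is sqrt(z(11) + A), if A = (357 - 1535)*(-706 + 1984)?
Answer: I*sqrt(1506738) ≈ 1227.5*I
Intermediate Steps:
A = -1505484 (A = -1178*1278 = -1505484)
z(J) = 2*J*(-68 + J) (z(J) = (2*J)*(-68 + J) = 2*J*(-68 + J))
sqrt(z(11) + A) = sqrt(2*11*(-68 + 11) - 1505484) = sqrt(2*11*(-57) - 1505484) = sqrt(-1254 - 1505484) = sqrt(-1506738) = I*sqrt(1506738)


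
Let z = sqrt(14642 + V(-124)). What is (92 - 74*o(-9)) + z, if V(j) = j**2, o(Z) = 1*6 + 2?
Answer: -500 + sqrt(30018) ≈ -326.74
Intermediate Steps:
o(Z) = 8 (o(Z) = 6 + 2 = 8)
z = sqrt(30018) (z = sqrt(14642 + (-124)**2) = sqrt(14642 + 15376) = sqrt(30018) ≈ 173.26)
(92 - 74*o(-9)) + z = (92 - 74*8) + sqrt(30018) = (92 - 592) + sqrt(30018) = -500 + sqrt(30018)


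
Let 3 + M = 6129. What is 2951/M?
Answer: 2951/6126 ≈ 0.48172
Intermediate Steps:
M = 6126 (M = -3 + 6129 = 6126)
2951/M = 2951/6126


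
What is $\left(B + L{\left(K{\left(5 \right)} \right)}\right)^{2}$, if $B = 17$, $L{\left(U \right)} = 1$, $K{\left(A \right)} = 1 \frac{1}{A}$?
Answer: $324$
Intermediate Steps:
$K{\left(A \right)} = \frac{1}{A}$
$\left(B + L{\left(K{\left(5 \right)} \right)}\right)^{2} = \left(17 + 1\right)^{2} = 18^{2} = 324$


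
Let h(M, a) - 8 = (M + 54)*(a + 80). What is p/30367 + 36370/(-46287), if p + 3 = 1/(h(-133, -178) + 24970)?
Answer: -36142075174433/45991144604880 ≈ -0.78585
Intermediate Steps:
h(M, a) = 8 + (54 + M)*(80 + a) (h(M, a) = 8 + (M + 54)*(a + 80) = 8 + (54 + M)*(80 + a))
p = -98159/32720 (p = -3 + 1/((4328 + 54*(-178) + 80*(-133) - 133*(-178)) + 24970) = -3 + 1/((4328 - 9612 - 10640 + 23674) + 24970) = -3 + 1/(7750 + 24970) = -3 + 1/32720 = -98159/32720 ≈ -3.0000)
p/30367 + 36370/(-46287) = -98159/32720/30367 + 36370/(-46287) = -98159/32720*1/30367 + 36370*(-1/46287) = -98159/993608240 - 36370/46287 = -36142075174433/45991144604880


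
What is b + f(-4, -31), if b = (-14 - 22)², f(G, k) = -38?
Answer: 1258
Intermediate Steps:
b = 1296 (b = (-36)² = 1296)
b + f(-4, -31) = 1296 - 38 = 1258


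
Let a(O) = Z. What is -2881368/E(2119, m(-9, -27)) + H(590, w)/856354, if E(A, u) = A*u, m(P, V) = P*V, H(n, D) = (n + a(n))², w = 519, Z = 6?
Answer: -126920236400/24497290701 ≈ -5.1810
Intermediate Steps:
a(O) = 6
H(n, D) = (6 + n)² (H(n, D) = (n + 6)² = (6 + n)²)
-2881368/E(2119, m(-9, -27)) + H(590, w)/856354 = -2881368/(2119*(-9*(-27))) + (6 + 590)²/856354 = -2881368/(2119*243) + 596²*(1/856354) = -2881368/514917 + 355216*(1/856354) = -2881368*1/514917 + 177608/428177 = -320152/57213 + 177608/428177 = -126920236400/24497290701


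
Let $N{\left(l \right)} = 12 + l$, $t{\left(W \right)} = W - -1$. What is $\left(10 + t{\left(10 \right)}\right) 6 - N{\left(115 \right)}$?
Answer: $-1$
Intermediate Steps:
$t{\left(W \right)} = 1 + W$ ($t{\left(W \right)} = W + 1 = 1 + W$)
$\left(10 + t{\left(10 \right)}\right) 6 - N{\left(115 \right)} = \left(10 + \left(1 + 10\right)\right) 6 - \left(12 + 115\right) = \left(10 + 11\right) 6 - 127 = 21 \cdot 6 - 127 = 126 - 127 = -1$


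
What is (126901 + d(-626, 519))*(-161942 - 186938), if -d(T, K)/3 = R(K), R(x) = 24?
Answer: -44248101520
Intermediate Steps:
d(T, K) = -72 (d(T, K) = -3*24 = -72)
(126901 + d(-626, 519))*(-161942 - 186938) = (126901 - 72)*(-161942 - 186938) = 126829*(-348880) = -44248101520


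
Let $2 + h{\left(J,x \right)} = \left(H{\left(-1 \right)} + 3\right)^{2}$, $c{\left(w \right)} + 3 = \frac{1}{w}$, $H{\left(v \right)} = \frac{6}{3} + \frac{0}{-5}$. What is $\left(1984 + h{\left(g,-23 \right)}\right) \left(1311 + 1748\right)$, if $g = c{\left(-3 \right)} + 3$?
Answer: $6139413$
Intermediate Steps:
$H{\left(v \right)} = 2$ ($H{\left(v \right)} = 6 \cdot \frac{1}{3} + 0 \left(- \frac{1}{5}\right) = 2 + 0 = 2$)
$c{\left(w \right)} = -3 + \frac{1}{w}$
$g = - \frac{1}{3}$ ($g = \left(-3 + \frac{1}{-3}\right) + 3 = \left(-3 - \frac{1}{3}\right) + 3 = - \frac{10}{3} + 3 = - \frac{1}{3} \approx -0.33333$)
$h{\left(J,x \right)} = 23$ ($h{\left(J,x \right)} = -2 + \left(2 + 3\right)^{2} = -2 + 5^{2} = -2 + 25 = 23$)
$\left(1984 + h{\left(g,-23 \right)}\right) \left(1311 + 1748\right) = \left(1984 + 23\right) \left(1311 + 1748\right) = 2007 \cdot 3059 = 6139413$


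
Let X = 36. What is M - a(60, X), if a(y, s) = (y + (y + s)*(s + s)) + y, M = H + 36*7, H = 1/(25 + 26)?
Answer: -345779/51 ≈ -6780.0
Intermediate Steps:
H = 1/51 ≈ 0.019608
M = 12853/51 (M = 1/51 + 36*7 = 1/51 + 252 = 12853/51 ≈ 252.02)
a(y, s) = 2*y + 2*s*(s + y) (a(y, s) = (y + (s + y)*(2*s)) + y = (y + 2*s*(s + y)) + y = 2*y + 2*s*(s + y))
M - a(60, X) = 12853/51 - (2*60 + 2*36² + 2*36*60) = 12853/51 - (120 + 2*1296 + 4320) = 12853/51 - (120 + 2592 + 4320) = 12853/51 - 1*7032 = 12853/51 - 7032 = -345779/51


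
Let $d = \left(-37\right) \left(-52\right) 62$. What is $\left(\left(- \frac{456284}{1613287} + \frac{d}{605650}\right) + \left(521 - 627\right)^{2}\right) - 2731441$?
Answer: $- \frac{1328938882704646347}{488543635775} \approx -2.7202 \cdot 10^{6}$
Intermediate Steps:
$d = 119288$ ($d = 1924 \cdot 62 = 119288$)
$\left(\left(- \frac{456284}{1613287} + \frac{d}{605650}\right) + \left(521 - 627\right)^{2}\right) - 2731441 = \left(\left(- \frac{456284}{1613287} + \frac{119288}{605650}\right) + \left(521 - 627\right)^{2}\right) - 2731441 = \left(\left(\left(-456284\right) \frac{1}{1613287} + 119288 \cdot \frac{1}{605650}\right) + \left(-106\right)^{2}\right) - 2731441 = \left(\left(- \frac{456284}{1613287} + \frac{59644}{302825}\right) + 11236\right) - 2731441 = \left(- \frac{41951312472}{488543635775} + 11236\right) - 2731441 = \frac{5489234340255428}{488543635775} - 2731441 = - \frac{1328938882704646347}{488543635775}$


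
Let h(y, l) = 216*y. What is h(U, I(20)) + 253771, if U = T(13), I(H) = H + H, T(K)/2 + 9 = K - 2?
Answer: 254635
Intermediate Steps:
T(K) = -22 + 2*K (T(K) = -18 + 2*(K - 2) = -18 + 2*(-2 + K) = -18 + (-4 + 2*K) = -22 + 2*K)
I(H) = 2*H
U = 4 (U = -22 + 2*13 = -22 + 26 = 4)
h(U, I(20)) + 253771 = 216*4 + 253771 = 864 + 253771 = 254635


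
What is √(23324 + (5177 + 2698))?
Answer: √31199 ≈ 176.63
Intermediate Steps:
√(23324 + (5177 + 2698)) = √(23324 + 7875) = √31199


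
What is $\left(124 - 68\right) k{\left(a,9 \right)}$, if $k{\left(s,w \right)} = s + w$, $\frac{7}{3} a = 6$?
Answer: $648$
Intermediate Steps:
$a = \frac{18}{7}$ ($a = \frac{3}{7} \cdot 6 = \frac{18}{7} \approx 2.5714$)
$\left(124 - 68\right) k{\left(a,9 \right)} = \left(124 - 68\right) \left(\frac{18}{7} + 9\right) = 56 \cdot \frac{81}{7} = 648$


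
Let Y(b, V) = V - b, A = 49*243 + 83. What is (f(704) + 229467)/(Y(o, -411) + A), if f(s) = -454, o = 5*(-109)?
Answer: 229013/12124 ≈ 18.889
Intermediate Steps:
o = -545
A = 11990 (A = 11907 + 83 = 11990)
(f(704) + 229467)/(Y(o, -411) + A) = (-454 + 229467)/((-411 - 1*(-545)) + 11990) = 229013/((-411 + 545) + 11990) = 229013/(134 + 11990) = 229013/12124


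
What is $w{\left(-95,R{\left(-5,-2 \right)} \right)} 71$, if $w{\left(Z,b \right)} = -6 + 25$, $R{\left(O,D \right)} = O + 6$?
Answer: $1349$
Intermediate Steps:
$R{\left(O,D \right)} = 6 + O$
$w{\left(Z,b \right)} = 19$
$w{\left(-95,R{\left(-5,-2 \right)} \right)} 71 = 19 \cdot 71 = 1349$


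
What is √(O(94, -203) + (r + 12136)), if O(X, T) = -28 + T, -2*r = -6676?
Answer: √15243 ≈ 123.46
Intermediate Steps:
r = 3338 (r = -½*(-6676) = 3338)
√(O(94, -203) + (r + 12136)) = √((-28 - 203) + (3338 + 12136)) = √(-231 + 15474) = √15243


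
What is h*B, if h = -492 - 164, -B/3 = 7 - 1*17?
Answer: -19680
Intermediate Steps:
B = 30 (B = -3*(7 - 1*17) = -3*(7 - 17) = -3*(-10) = 30)
h = -656
h*B = -656*30 = -19680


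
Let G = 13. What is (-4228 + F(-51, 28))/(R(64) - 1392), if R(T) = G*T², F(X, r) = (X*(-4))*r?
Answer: 53/1852 ≈ 0.028618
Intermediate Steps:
F(X, r) = -4*X*r (F(X, r) = (-4*X)*r = -4*X*r)
R(T) = 13*T²
(-4228 + F(-51, 28))/(R(64) - 1392) = (-4228 - 4*(-51)*28)/(13*64² - 1392) = (-4228 + 5712)/(13*4096 - 1392) = 1484/(53248 - 1392) = 1484/51856 = 1484*(1/51856) = 53/1852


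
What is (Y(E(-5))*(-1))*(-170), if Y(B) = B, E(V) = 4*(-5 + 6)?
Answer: 680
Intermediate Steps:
E(V) = 4 (E(V) = 4*1 = 4)
(Y(E(-5))*(-1))*(-170) = (4*(-1))*(-170) = -4*(-170) = 680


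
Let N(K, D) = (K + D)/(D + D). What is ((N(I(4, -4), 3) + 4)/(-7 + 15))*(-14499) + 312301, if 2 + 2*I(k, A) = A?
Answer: 610103/2 ≈ 3.0505e+5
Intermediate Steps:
I(k, A) = -1 + A/2
N(K, D) = (D + K)/(2*D) (N(K, D) = (D + K)/((2*D)) = (D + K)*(1/(2*D)) = (D + K)/(2*D))
((N(I(4, -4), 3) + 4)/(-7 + 15))*(-14499) + 312301 = (((½)*(3 + (-1 + (½)*(-4)))/3 + 4)/(-7 + 15))*(-14499) + 312301 = (((½)*(⅓)*(3 + (-1 - 2)) + 4)/8)*(-14499) + 312301 = (((½)*(⅓)*(3 - 3) + 4)*(⅛))*(-14499) + 312301 = (((½)*(⅓)*0 + 4)*(⅛))*(-14499) + 312301 = ((0 + 4)*(⅛))*(-14499) + 312301 = (4*(⅛))*(-14499) + 312301 = (½)*(-14499) + 312301 = -14499/2 + 312301 = 610103/2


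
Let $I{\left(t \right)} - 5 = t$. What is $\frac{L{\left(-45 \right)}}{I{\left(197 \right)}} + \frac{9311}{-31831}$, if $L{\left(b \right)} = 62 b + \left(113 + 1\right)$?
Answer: $- \frac{43530289}{3214931} \approx -13.54$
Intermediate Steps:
$I{\left(t \right)} = 5 + t$
$L{\left(b \right)} = 114 + 62 b$ ($L{\left(b \right)} = 62 b + 114 = 114 + 62 b$)
$\frac{L{\left(-45 \right)}}{I{\left(197 \right)}} + \frac{9311}{-31831} = \frac{114 + 62 \left(-45\right)}{5 + 197} + \frac{9311}{-31831} = \frac{114 - 2790}{202} + 9311 \left(- \frac{1}{31831}\right) = \left(-2676\right) \frac{1}{202} - \frac{9311}{31831} = - \frac{1338}{101} - \frac{9311}{31831} = - \frac{43530289}{3214931}$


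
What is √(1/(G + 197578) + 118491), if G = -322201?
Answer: 2*√51118637198131/41541 ≈ 344.23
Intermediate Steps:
√(1/(G + 197578) + 118491) = √(1/(-322201 + 197578) + 118491) = √(1/(-124623) + 118491) = √(-1/124623 + 118491) = √(14766703892/124623) = 2*√51118637198131/41541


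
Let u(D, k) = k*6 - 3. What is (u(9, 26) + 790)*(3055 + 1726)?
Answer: 4508483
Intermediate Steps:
u(D, k) = -3 + 6*k (u(D, k) = 6*k - 3 = -3 + 6*k)
(u(9, 26) + 790)*(3055 + 1726) = ((-3 + 6*26) + 790)*(3055 + 1726) = ((-3 + 156) + 790)*4781 = (153 + 790)*4781 = 943*4781 = 4508483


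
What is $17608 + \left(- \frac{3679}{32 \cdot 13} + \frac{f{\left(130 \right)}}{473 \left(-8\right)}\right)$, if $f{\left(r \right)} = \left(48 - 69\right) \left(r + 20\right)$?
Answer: $\frac{266393429}{15136} \approx 17600.0$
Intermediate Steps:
$f{\left(r \right)} = -420 - 21 r$ ($f{\left(r \right)} = - 21 \left(20 + r\right) = -420 - 21 r$)
$17608 + \left(- \frac{3679}{32 \cdot 13} + \frac{f{\left(130 \right)}}{473 \left(-8\right)}\right) = 17608 - \left(\frac{283}{32} - \frac{-420 - 2730}{473 \left(-8\right)}\right) = 17608 - \left(\frac{283}{32} - \frac{-420 - 2730}{-3784}\right) = 17608 - \frac{121259}{15136} = \frac{266393429}{15136}$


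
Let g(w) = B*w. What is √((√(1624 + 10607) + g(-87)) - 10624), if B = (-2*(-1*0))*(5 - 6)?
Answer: √(-10624 + 9*√151) ≈ 102.53*I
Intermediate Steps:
B = 0 (B = -0*(-1) = -2*0*(-1) = 0*(-1) = 0)
g(w) = 0 (g(w) = 0*w = 0)
√((√(1624 + 10607) + g(-87)) - 10624) = √((√(1624 + 10607) + 0) - 10624) = √((√12231 + 0) - 10624) = √((9*√151 + 0) - 10624) = √(9*√151 - 10624) = √(-10624 + 9*√151)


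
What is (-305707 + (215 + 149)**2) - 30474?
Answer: -203685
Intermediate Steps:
(-305707 + (215 + 149)**2) - 30474 = (-305707 + 364**2) - 30474 = (-305707 + 132496) - 30474 = -173211 - 30474 = -203685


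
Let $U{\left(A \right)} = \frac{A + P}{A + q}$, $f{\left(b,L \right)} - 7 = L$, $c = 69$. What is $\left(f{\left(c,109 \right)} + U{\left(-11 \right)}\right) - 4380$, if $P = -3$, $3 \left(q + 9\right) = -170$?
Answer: $- \frac{490339}{115} \approx -4263.8$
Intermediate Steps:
$f{\left(b,L \right)} = 7 + L$
$q = - \frac{197}{3}$ ($q = -9 + \frac{1}{3} \left(-170\right) = -9 - \frac{170}{3} = - \frac{197}{3} \approx -65.667$)
$U{\left(A \right)} = \frac{-3 + A}{- \frac{197}{3} + A}$ ($U{\left(A \right)} = \frac{A - 3}{A - \frac{197}{3}} = \frac{-3 + A}{- \frac{197}{3} + A}$)
$\left(f{\left(c,109 \right)} + U{\left(-11 \right)}\right) - 4380 = \left(\left(7 + 109\right) + \frac{3 \left(-3 - 11\right)}{-197 + 3 \left(-11\right)}\right) - 4380 = \left(116 + 3 \frac{1}{-197 - 33} \left(-14\right)\right) - 4380 = \left(116 + 3 \frac{1}{-230} \left(-14\right)\right) - 4380 = \left(116 + 3 \left(- \frac{1}{230}\right) \left(-14\right)\right) - 4380 = \left(116 + \frac{21}{115}\right) - 4380 = \frac{13361}{115} - 4380 = - \frac{490339}{115}$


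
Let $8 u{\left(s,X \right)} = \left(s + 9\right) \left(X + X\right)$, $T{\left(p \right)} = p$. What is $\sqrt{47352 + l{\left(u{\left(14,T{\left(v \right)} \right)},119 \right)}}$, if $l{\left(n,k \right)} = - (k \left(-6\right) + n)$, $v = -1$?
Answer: $\frac{\sqrt{192287}}{2} \approx 219.25$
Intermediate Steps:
$u{\left(s,X \right)} = \frac{X \left(9 + s\right)}{4}$ ($u{\left(s,X \right)} = \frac{\left(s + 9\right) \left(X + X\right)}{8} = \frac{\left(9 + s\right) 2 X}{8} = \frac{2 X \left(9 + s\right)}{8} = \frac{X \left(9 + s\right)}{4}$)
$l{\left(n,k \right)} = - n + 6 k$ ($l{\left(n,k \right)} = - (- 6 k + n) = - (n - 6 k) = - n + 6 k$)
$\sqrt{47352 + l{\left(u{\left(14,T{\left(v \right)} \right)},119 \right)}} = \sqrt{47352 + \left(- \frac{\left(-1\right) \left(9 + 14\right)}{4} + 6 \cdot 119\right)} = \sqrt{47352 + \left(- \frac{\left(-1\right) 23}{4} + 714\right)} = \sqrt{47352 + \left(\left(-1\right) \left(- \frac{23}{4}\right) + 714\right)} = \sqrt{47352 + \left(\frac{23}{4} + 714\right)} = \sqrt{47352 + \frac{2879}{4}} = \sqrt{\frac{192287}{4}} = \frac{\sqrt{192287}}{2}$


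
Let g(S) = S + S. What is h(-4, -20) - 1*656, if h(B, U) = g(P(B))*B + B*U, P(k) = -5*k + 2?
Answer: -752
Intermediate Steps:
P(k) = 2 - 5*k
g(S) = 2*S
h(B, U) = B*U + B*(4 - 10*B) (h(B, U) = (2*(2 - 5*B))*B + B*U = (4 - 10*B)*B + B*U = B*(4 - 10*B) + B*U = B*U + B*(4 - 10*B))
h(-4, -20) - 1*656 = -4*(4 - 20 - 10*(-4)) - 1*656 = -4*(4 - 20 + 40) - 656 = -4*24 - 656 = -96 - 656 = -752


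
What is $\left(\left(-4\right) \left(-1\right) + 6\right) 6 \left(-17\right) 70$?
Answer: $-71400$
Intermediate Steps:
$\left(\left(-4\right) \left(-1\right) + 6\right) 6 \left(-17\right) 70 = \left(4 + 6\right) 6 \left(-17\right) 70 = 10 \cdot 6 \left(-17\right) 70 = 60 \left(-17\right) 70 = \left(-1020\right) 70 = -71400$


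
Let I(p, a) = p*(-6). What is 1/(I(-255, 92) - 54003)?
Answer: -1/52473 ≈ -1.9057e-5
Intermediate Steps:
I(p, a) = -6*p
1/(I(-255, 92) - 54003) = 1/(-6*(-255) - 54003) = 1/(1530 - 54003) = 1/(-52473) = -1/52473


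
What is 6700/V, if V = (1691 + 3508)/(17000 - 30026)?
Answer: -29091400/1733 ≈ -16787.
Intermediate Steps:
V = -1733/4342 (V = 5199/(-13026) = 5199*(-1/13026) = -1733/4342 ≈ -0.39912)
6700/V = 6700/(-1733/4342) = 6700*(-4342/1733) = -29091400/1733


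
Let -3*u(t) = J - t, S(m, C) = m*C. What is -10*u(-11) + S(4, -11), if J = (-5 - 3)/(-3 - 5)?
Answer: -4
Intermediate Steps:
S(m, C) = C*m
J = 1 (J = -8/(-8) = -8*(-1/8) = 1)
u(t) = -1/3 + t/3 (u(t) = -(1 - t)/3 = -1/3 + t/3)
-10*u(-11) + S(4, -11) = -10*(-1/3 + (1/3)*(-11)) - 11*4 = -10*(-1/3 - 11/3) - 44 = -10*(-4) - 44 = 40 - 44 = -4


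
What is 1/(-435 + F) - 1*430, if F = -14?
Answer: -193071/449 ≈ -430.00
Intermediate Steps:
1/(-435 + F) - 1*430 = 1/(-435 - 14) - 1*430 = 1/(-449) - 430 = -1/449 - 430 = -193071/449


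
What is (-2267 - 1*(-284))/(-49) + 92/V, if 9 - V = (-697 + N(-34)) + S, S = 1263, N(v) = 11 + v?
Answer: 527207/13083 ≈ 40.297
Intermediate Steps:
V = -534 (V = 9 - ((-697 + (11 - 34)) + 1263) = 9 - ((-697 - 23) + 1263) = 9 - (-720 + 1263) = 9 - 1*543 = 9 - 543 = -534)
(-2267 - 1*(-284))/(-49) + 92/V = (-2267 - 1*(-284))/(-49) + 92/(-534) = (-2267 + 284)*(-1/49) + 92*(-1/534) = -1983*(-1/49) - 46/267 = 1983/49 - 46/267 = 527207/13083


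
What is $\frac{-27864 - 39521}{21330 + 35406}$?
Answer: $- \frac{67385}{56736} \approx -1.1877$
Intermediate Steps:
$\frac{-27864 - 39521}{21330 + 35406} = - \frac{67385}{56736}$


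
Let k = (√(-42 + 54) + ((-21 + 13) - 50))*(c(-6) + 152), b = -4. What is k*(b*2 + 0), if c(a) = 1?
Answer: 70992 - 2448*√3 ≈ 66752.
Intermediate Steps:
k = -8874 + 306*√3 (k = (√(-42 + 54) + ((-21 + 13) - 50))*(1 + 152) = (√12 + (-8 - 50))*153 = (2*√3 - 58)*153 = (-58 + 2*√3)*153 = -8874 + 306*√3 ≈ -8344.0)
k*(b*2 + 0) = (-8874 + 306*√3)*(-4*2 + 0) = (-8874 + 306*√3)*(-8 + 0) = (-8874 + 306*√3)*(-8) = 70992 - 2448*√3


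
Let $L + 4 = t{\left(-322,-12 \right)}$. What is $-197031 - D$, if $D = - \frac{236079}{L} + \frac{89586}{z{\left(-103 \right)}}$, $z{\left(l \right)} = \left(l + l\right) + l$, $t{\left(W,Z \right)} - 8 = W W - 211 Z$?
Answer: $- \frac{2152452922683}{10940660} \approx -1.9674 \cdot 10^{5}$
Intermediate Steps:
$t{\left(W,Z \right)} = 8 + W^{2} - 211 Z$ ($t{\left(W,Z \right)} = 8 + \left(W W - 211 Z\right) = 8 + \left(W^{2} - 211 Z\right) = 8 + W^{2} - 211 Z$)
$L = 106220$ ($L = -4 + \left(8 + \left(-322\right)^{2} - -2532\right) = -4 + \left(8 + 103684 + 2532\right) = -4 + 106224 = 106220$)
$z{\left(l \right)} = 3 l$ ($z{\left(l \right)} = 2 l + l = 3 l$)
$D = - \frac{3196257777}{10940660}$ ($D = - \frac{236079}{106220} + \frac{89586}{3 \left(-103\right)} = \left(-236079\right) \frac{1}{106220} + \frac{89586}{-309} = - \frac{236079}{106220} + 89586 \left(- \frac{1}{309}\right) = - \frac{236079}{106220} - \frac{29862}{103} = - \frac{3196257777}{10940660} \approx -292.15$)
$-197031 - D = -197031 - - \frac{3196257777}{10940660} = -197031 + \frac{3196257777}{10940660} = - \frac{2152452922683}{10940660}$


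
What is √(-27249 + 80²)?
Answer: I*√20849 ≈ 144.39*I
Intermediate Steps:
√(-27249 + 80²) = √(-27249 + 6400) = √(-20849) = I*√20849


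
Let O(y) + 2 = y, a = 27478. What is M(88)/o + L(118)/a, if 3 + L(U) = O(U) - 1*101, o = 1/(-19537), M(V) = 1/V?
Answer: -24401665/109912 ≈ -222.01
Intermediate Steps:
O(y) = -2 + y
o = -1/19537 ≈ -5.1185e-5
L(U) = -106 + U (L(U) = -3 + ((-2 + U) - 1*101) = -3 + ((-2 + U) - 101) = -3 + (-103 + U) = -106 + U)
M(88)/o + L(118)/a = 1/(88*(-1/19537)) + (-106 + 118)/27478 = (1/88)*(-19537) + 12*(1/27478) = -19537/88 + 6/13739 = -24401665/109912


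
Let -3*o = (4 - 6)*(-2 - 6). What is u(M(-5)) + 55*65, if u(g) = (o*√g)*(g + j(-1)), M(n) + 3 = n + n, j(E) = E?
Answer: 3575 + 224*I*√13/3 ≈ 3575.0 + 269.21*I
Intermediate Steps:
o = -16/3 (o = -(4 - 6)*(-2 - 6)/3 = -(-2)*(-8)/3 = -⅓*16 = -16/3 ≈ -5.3333)
M(n) = -3 + 2*n (M(n) = -3 + (n + n) = -3 + 2*n)
u(g) = -16*√g*(-1 + g)/3 (u(g) = (-16*√g/3)*(g - 1) = (-16*√g/3)*(-1 + g) = -16*√g*(-1 + g)/3)
u(M(-5)) + 55*65 = 16*√(-3 + 2*(-5))*(1 - (-3 + 2*(-5)))/3 + 55*65 = 16*√(-3 - 10)*(1 - (-3 - 10))/3 + 3575 = 16*√(-13)*(1 - 1*(-13))/3 + 3575 = 16*(I*√13)*(1 + 13)/3 + 3575 = (16/3)*(I*√13)*14 + 3575 = 224*I*√13/3 + 3575 = 3575 + 224*I*√13/3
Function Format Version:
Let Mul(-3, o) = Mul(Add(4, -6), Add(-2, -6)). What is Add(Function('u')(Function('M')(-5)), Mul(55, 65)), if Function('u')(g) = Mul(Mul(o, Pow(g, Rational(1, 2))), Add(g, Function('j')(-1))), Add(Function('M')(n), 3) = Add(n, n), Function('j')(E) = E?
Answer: Add(3575, Mul(Rational(224, 3), I, Pow(13, Rational(1, 2)))) ≈ Add(3575.0, Mul(269.21, I))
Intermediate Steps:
o = Rational(-16, 3) (o = Mul(Rational(-1, 3), Mul(Add(4, -6), Add(-2, -6))) = Mul(Rational(-1, 3), Mul(-2, -8)) = Mul(Rational(-1, 3), 16) = Rational(-16, 3) ≈ -5.3333)
Function('M')(n) = Add(-3, Mul(2, n)) (Function('M')(n) = Add(-3, Add(n, n)) = Add(-3, Mul(2, n)))
Function('u')(g) = Mul(Rational(-16, 3), Pow(g, Rational(1, 2)), Add(-1, g)) (Function('u')(g) = Mul(Mul(Rational(-16, 3), Pow(g, Rational(1, 2))), Add(g, -1)) = Mul(Mul(Rational(-16, 3), Pow(g, Rational(1, 2))), Add(-1, g)) = Mul(Rational(-16, 3), Pow(g, Rational(1, 2)), Add(-1, g)))
Add(Function('u')(Function('M')(-5)), Mul(55, 65)) = Add(Mul(Rational(16, 3), Pow(Add(-3, Mul(2, -5)), Rational(1, 2)), Add(1, Mul(-1, Add(-3, Mul(2, -5))))), Mul(55, 65)) = Add(Mul(Rational(16, 3), Pow(Add(-3, -10), Rational(1, 2)), Add(1, Mul(-1, Add(-3, -10)))), 3575) = Add(Mul(Rational(16, 3), Pow(-13, Rational(1, 2)), Add(1, Mul(-1, -13))), 3575) = Add(Mul(Rational(16, 3), Mul(I, Pow(13, Rational(1, 2))), Add(1, 13)), 3575) = Add(Mul(Rational(16, 3), Mul(I, Pow(13, Rational(1, 2))), 14), 3575) = Add(Mul(Rational(224, 3), I, Pow(13, Rational(1, 2))), 3575) = Add(3575, Mul(Rational(224, 3), I, Pow(13, Rational(1, 2))))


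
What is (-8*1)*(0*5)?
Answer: 0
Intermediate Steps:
(-8*1)*(0*5) = -8*0 = 0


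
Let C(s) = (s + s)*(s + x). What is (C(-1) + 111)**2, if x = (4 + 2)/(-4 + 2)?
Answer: 14161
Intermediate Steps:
x = -3 (x = 6/(-2) = 6*(-1/2) = -3)
C(s) = 2*s*(-3 + s) (C(s) = (s + s)*(s - 3) = (2*s)*(-3 + s) = 2*s*(-3 + s))
(C(-1) + 111)**2 = (2*(-1)*(-3 - 1) + 111)**2 = (2*(-1)*(-4) + 111)**2 = (8 + 111)**2 = 119**2 = 14161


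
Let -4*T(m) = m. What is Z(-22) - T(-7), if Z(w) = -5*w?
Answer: 433/4 ≈ 108.25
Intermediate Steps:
T(m) = -m/4
Z(-22) - T(-7) = -5*(-22) - (-1)*(-7)/4 = 110 - 1*7/4 = 110 - 7/4 = 433/4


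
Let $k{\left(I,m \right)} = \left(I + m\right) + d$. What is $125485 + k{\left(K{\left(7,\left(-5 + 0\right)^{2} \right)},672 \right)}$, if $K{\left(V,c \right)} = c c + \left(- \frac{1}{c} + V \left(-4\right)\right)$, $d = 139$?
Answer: $\frac{3172324}{25} \approx 1.2689 \cdot 10^{5}$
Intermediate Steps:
$K{\left(V,c \right)} = c^{2} - \frac{1}{c} - 4 V$ ($K{\left(V,c \right)} = c^{2} - \left(\frac{1}{c} + 4 V\right) = c^{2} - \frac{1}{c} - 4 V$)
$k{\left(I,m \right)} = 139 + I + m$ ($k{\left(I,m \right)} = \left(I + m\right) + 139 = 139 + I + m$)
$125485 + k{\left(K{\left(7,\left(-5 + 0\right)^{2} \right)},672 \right)} = 125485 + \left(139 - \left(28 + \frac{1}{\left(-5 + 0\right)^{2}} - \left(-5 + 0\right)^{4}\right) + 672\right) = 125485 + \left(139 - \left(28 - 625 + \frac{1}{\left(-5\right)^{2}}\right) + 672\right) = 125485 + \left(139 - \left(\frac{701}{25} - 625\right) + 672\right) = 125485 + \left(139 - - \frac{14924}{25} + 672\right) = 125485 + \left(139 + \frac{14924}{25} + 672\right) = 125485 + \frac{35199}{25} = \frac{3172324}{25}$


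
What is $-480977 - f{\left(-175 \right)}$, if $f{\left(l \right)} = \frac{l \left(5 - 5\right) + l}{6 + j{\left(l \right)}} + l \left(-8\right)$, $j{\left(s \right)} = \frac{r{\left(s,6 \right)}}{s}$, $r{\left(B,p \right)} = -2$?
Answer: $- \frac{507429979}{1052} \approx -4.8235 \cdot 10^{5}$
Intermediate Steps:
$j{\left(s \right)} = - \frac{2}{s}$
$f{\left(l \right)} = - 8 l + \frac{l}{6 - \frac{2}{l}}$ ($f{\left(l \right)} = \frac{l \left(5 - 5\right) + l}{6 - \frac{2}{l}} + l \left(-8\right) = \frac{l 0 + l}{6 - \frac{2}{l}} - 8 l = \frac{0 + l}{6 - \frac{2}{l}} - 8 l = \frac{l}{6 - \frac{2}{l}} - 8 l = - 8 l + \frac{l}{6 - \frac{2}{l}}$)
$-480977 - f{\left(-175 \right)} = -480977 - \frac{1}{2} \left(-175\right) \frac{1}{-1 + 3 \left(-175\right)} \left(16 - -8225\right) = -480977 - \frac{1}{2} \left(-175\right) \frac{1}{-1 - 525} \left(16 + 8225\right) = -480977 - \frac{1}{2} \left(-175\right) \frac{1}{-526} \cdot 8241 = -480977 - \frac{1}{2} \left(-175\right) \left(- \frac{1}{526}\right) 8241 = -480977 - \frac{1442175}{1052} = - \frac{507429979}{1052}$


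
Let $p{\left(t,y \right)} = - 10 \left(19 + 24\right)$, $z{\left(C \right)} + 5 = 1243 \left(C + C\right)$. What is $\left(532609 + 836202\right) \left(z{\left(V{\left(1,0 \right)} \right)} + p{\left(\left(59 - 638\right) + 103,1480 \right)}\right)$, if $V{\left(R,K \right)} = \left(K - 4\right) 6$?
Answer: $-82264172289$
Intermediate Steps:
$V{\left(R,K \right)} = -24 + 6 K$ ($V{\left(R,K \right)} = \left(-4 + K\right) 6 = -24 + 6 K$)
$z{\left(C \right)} = -5 + 2486 C$ ($z{\left(C \right)} = -5 + 1243 \left(C + C\right) = -5 + 1243 \cdot 2 C = -5 + 2486 C$)
$p{\left(t,y \right)} = -430$ ($p{\left(t,y \right)} = \left(-10\right) 43 = -430$)
$\left(532609 + 836202\right) \left(z{\left(V{\left(1,0 \right)} \right)} + p{\left(\left(59 - 638\right) + 103,1480 \right)}\right) = \left(532609 + 836202\right) \left(\left(-5 + 2486 \left(-24 + 6 \cdot 0\right)\right) - 430\right) = 1368811 \left(\left(-5 + 2486 \left(-24 + 0\right)\right) - 430\right) = 1368811 \left(\left(-5 + 2486 \left(-24\right)\right) - 430\right) = 1368811 \left(\left(-5 - 59664\right) - 430\right) = 1368811 \left(-59669 - 430\right) = 1368811 \left(-60099\right) = -82264172289$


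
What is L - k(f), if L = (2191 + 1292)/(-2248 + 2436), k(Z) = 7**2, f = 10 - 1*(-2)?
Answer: -5729/188 ≈ -30.473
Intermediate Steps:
f = 12 (f = 10 + 2 = 12)
k(Z) = 49
L = 3483/188 ≈ 18.527
L - k(f) = 3483/188 - 1*49 = 3483/188 - 49 = -5729/188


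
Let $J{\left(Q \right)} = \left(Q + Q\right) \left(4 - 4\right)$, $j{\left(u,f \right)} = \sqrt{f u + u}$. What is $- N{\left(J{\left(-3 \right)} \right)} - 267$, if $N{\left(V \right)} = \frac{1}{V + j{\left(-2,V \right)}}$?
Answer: $-267 + \frac{i \sqrt{2}}{2} \approx -267.0 + 0.70711 i$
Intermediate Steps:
$j{\left(u,f \right)} = \sqrt{u + f u}$
$J{\left(Q \right)} = 0$ ($J{\left(Q \right)} = 2 Q 0 = 0$)
$N{\left(V \right)} = \frac{1}{V + \sqrt{-2 - 2 V}}$ ($N{\left(V \right)} = \frac{1}{V + \sqrt{- 2 \left(1 + V\right)}} = \frac{1}{V + \sqrt{-2 - 2 V}}$)
$- N{\left(J{\left(-3 \right)} \right)} - 267 = - \frac{1}{0 + \sqrt{2} \sqrt{-1 - 0}} - 267 = - \frac{1}{0 + \sqrt{2} \sqrt{-1 + 0}} - 267 = - \frac{1}{0 + \sqrt{2} \sqrt{-1}} - 267 = - \frac{1}{0 + \sqrt{2} i} - 267 = - \frac{1}{0 + i \sqrt{2}} - 267 = - \frac{1}{i \sqrt{2}} - 267 = - \frac{\left(-1\right) i \sqrt{2}}{2} - 267 = \frac{i \sqrt{2}}{2} - 267 = -267 + \frac{i \sqrt{2}}{2}$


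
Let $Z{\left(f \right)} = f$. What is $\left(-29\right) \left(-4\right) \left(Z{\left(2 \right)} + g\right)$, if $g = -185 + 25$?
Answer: $-18328$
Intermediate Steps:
$g = -160$
$\left(-29\right) \left(-4\right) \left(Z{\left(2 \right)} + g\right) = \left(-29\right) \left(-4\right) \left(2 - 160\right) = 116 \left(-158\right) = -18328$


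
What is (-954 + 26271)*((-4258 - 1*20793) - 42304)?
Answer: -1705226535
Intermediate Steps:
(-954 + 26271)*((-4258 - 1*20793) - 42304) = 25317*((-4258 - 20793) - 42304) = 25317*(-25051 - 42304) = 25317*(-67355) = -1705226535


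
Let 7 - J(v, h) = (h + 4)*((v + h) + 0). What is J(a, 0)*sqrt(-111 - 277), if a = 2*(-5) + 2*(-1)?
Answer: 110*I*sqrt(97) ≈ 1083.4*I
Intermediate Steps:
a = -12 (a = -10 - 2 = -12)
J(v, h) = 7 - (4 + h)*(h + v) (J(v, h) = 7 - (h + 4)*((v + h) + 0) = 7 - (4 + h)*((h + v) + 0) = 7 - (4 + h)*(h + v))
J(a, 0)*sqrt(-111 - 277) = (7 - 1*0**2 - 4*0 - 4*(-12) - 1*0*(-12))*sqrt(-111 - 277) = (7 - 1*0 + 0 + 48 + 0)*sqrt(-388) = (7 + 0 + 0 + 48 + 0)*(2*I*sqrt(97)) = 55*(2*I*sqrt(97)) = 110*I*sqrt(97)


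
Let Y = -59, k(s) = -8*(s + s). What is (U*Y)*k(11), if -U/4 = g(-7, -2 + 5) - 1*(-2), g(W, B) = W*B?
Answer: 789184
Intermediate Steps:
g(W, B) = B*W
k(s) = -16*s
U = 76 (U = -4*((-2 + 5)*(-7) - 1*(-2)) = -4*(3*(-7) + 2) = -4*(-21 + 2) = -4*(-19) = 76)
(U*Y)*k(11) = (76*(-59))*(-16*11) = -4484*(-176) = 789184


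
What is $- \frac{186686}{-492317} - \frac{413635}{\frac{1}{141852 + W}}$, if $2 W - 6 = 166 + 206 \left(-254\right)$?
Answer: $- \frac{23576571648559234}{492317} \approx -4.7889 \cdot 10^{10}$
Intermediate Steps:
$W = -26076$ ($W = 3 + \frac{166 + 206 \left(-254\right)}{2} = 3 + \frac{166 - 52324}{2} = 3 + \frac{1}{2} \left(-52158\right) = 3 - 26079 = -26076$)
$- \frac{186686}{-492317} - \frac{413635}{\frac{1}{141852 + W}} = - \frac{186686}{-492317} - \frac{413635}{\frac{1}{141852 - 26076}} = \left(-186686\right) \left(- \frac{1}{492317}\right) - \frac{413635}{\frac{1}{115776}} = \frac{186686}{492317} - 413635 \frac{1}{\frac{1}{115776}} = \frac{186686}{492317} - 47889005760 = - \frac{23576571648559234}{492317}$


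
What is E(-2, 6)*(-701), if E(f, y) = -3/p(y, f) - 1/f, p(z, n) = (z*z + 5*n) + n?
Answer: -2103/8 ≈ -262.88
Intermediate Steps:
p(z, n) = z**2 + 6*n (p(z, n) = (z**2 + 5*n) + n = z**2 + 6*n)
E(f, y) = -1/f - 3/(y**2 + 6*f) (E(f, y) = -3/(y**2 + 6*f) - 1/f = -1/f - 3/(y**2 + 6*f))
E(-2, 6)*(-701) = ((-1*6**2 - 9*(-2))/((-2)*(6**2 + 6*(-2))))*(-701) = -(-1*36 + 18)/(2*(36 - 12))*(-701) = -1/2*(-36 + 18)/24*(-701) = -1/2*1/24*(-18)*(-701) = (3/8)*(-701) = -2103/8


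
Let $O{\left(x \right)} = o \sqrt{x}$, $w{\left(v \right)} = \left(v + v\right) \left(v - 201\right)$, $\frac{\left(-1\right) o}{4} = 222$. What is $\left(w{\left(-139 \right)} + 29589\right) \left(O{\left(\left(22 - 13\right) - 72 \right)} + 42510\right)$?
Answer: $5275873590 - 330626376 i \sqrt{7} \approx 5.2759 \cdot 10^{9} - 8.7476 \cdot 10^{8} i$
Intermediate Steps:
$o = -888$ ($o = \left(-4\right) 222 = -888$)
$w{\left(v \right)} = 2 v \left(-201 + v\right)$
$O{\left(x \right)} = - 888 \sqrt{x}$
$\left(w{\left(-139 \right)} + 29589\right) \left(O{\left(\left(22 - 13\right) - 72 \right)} + 42510\right) = \left(2 \left(-139\right) \left(-201 - 139\right) + 29589\right) \left(- 888 \sqrt{\left(22 - 13\right) - 72} + 42510\right) = \left(2 \left(-139\right) \left(-340\right) + 29589\right) \left(- 888 \sqrt{9 - 72} + 42510\right) = \left(94520 + 29589\right) \left(- 888 \sqrt{-63} + 42510\right) = 124109 \left(- 888 \cdot 3 i \sqrt{7} + 42510\right) = 124109 \left(- 2664 i \sqrt{7} + 42510\right) = 124109 \left(42510 - 2664 i \sqrt{7}\right) = 5275873590 - 330626376 i \sqrt{7}$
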